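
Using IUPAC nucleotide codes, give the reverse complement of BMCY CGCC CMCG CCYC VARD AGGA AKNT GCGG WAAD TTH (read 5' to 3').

Standard pairs A↔T, G↔C; ambiguity codes pair R↔Y, M↔K, W↔W, B↔V, D↔H, N↔N. Complement (VKGRGCGGGKGCGGRGBTYHTCCTTMNACGCCWTTHAAD), then reverse for 5'→3'.

5'-DAAHTTWCCGCANMTTCCTHYTBGRGGCGKGGGCGRGKV-3'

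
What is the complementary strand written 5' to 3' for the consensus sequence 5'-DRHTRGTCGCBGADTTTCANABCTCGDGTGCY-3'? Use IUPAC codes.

Standard pairs A↔T, G↔C; ambiguity codes pair R↔Y, B↔V, D↔H, N↔N. Complement (HYDAYCAGCGVCTHAAAGTNTVGAGCHCACGR), then reverse for 5'→3'.

5'-RGCACHCGAGVTNTGAAAHTCVGCGACYADYH-3'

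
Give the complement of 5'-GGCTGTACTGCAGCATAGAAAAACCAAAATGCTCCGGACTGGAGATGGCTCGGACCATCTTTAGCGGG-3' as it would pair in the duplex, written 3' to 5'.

Base-pairing A↔T, G↔C gives the complement. The complementary strand is antiparallel, so paired with a 5'→3' strand it runs 3'→5'.

3'-CCGACATGACGTCGTATCTTTTTGGTTTTACGAGGCCTGACCTCTACCGAGCCTGGTAGAAATCGCCC-5'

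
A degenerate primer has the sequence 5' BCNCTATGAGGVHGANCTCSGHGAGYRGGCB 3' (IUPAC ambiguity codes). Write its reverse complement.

5'-VGCCYRCTCDCSGAGNTCDBCCTCATAGNGV-3'

Standard pairs A↔T, G↔C; ambiguity codes pair R↔Y, S↔S, B↔V, H↔D, N↔N. Complement (VGNGATACTCCBDCTNGAGSCDCTCRYCCGV), then reverse for 5'→3'.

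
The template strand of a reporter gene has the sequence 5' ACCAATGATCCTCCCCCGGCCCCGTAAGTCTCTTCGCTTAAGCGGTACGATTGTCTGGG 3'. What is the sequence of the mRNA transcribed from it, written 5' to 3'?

The mRNA has the sequence of the coding strand (reverse complement of the template) with T→U. Reverse complement of ACCAATGATCCTCCCCCGGCCCCGTAAGTCTCTTCGCTTAAGCGGTACGATTGTCTGGG is CCCAGACAATCGTACCGCTTAAGCGAAGAGACTTACGGGGCCGGGGGAGGATCATTGGT; then T→U.

5'-CCCAGACAAUCGUACCGCUUAAGCGAAGAGACUUACGGGGCCGGGGGAGGAUCAUUGGU-3'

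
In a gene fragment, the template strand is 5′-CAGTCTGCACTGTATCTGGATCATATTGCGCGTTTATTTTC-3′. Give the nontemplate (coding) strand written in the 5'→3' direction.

The coding strand is complementary and antiparallel to the template: take the complement (A↔T, G↔C) and reverse.

5'-GAAAATAAACGCGCAATATGATCCAGATACAGTGCAGACTG-3'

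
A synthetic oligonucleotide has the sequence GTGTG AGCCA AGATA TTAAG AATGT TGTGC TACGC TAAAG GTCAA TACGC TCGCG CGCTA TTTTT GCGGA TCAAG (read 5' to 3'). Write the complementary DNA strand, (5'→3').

The complement of GTGTGAGCCAAGATATTAAGAATGTTGTGCTACGCTAAAGGTCAATACGCTCGCGCGCTATTTTTGCGGATCAAG is CACACTCGGTTCTATAATTCTTACAACACGATGCGATTTCCAGTTATGCGAGCGCGCGATAAAAACGCCTAGTTC (A↔T, G↔C). DNA strands are antiparallel, so the complementary strand runs 3'→5'; reversing gives the 5'→3' form.

5'-CTTGATCCGCAAAAATAGCGCGCGAGCGTATTGACCTTTAGCGTAGCACAACATTCTTAATATCTTGGCTCACAC-3'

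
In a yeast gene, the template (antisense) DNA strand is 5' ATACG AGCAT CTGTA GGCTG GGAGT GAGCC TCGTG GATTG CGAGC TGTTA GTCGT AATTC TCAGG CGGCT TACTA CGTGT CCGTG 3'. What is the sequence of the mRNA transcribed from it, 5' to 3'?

RNA polymerase reads the template 3'→5' and synthesizes mRNA 5'→3' by base-pairing (A→U, T→A, G↔C). The complement of the template is TATGCTCGTAGACATCCGACCCTCACTCGGAGCACCTAACGCTCGACAATCAGCATTAAGAGTCCGCCGAATGATGCACAGGCAC; antiparallel, so 5'→3' the coding strand is CACGGACACGTAGTAAGCCGCCTGAGAATTACGACTAACAGCTCGCAATCCACGAGGCTCACTCCCAGCCTACAGATGCTCGTAT. Replace T with U for the mRNA.

5'-CACGGACACGUAGUAAGCCGCCUGAGAAUUACGACUAACAGCUCGCAAUCCACGAGGCUCACUCCCAGCCUACAGAUGCUCGUAU-3'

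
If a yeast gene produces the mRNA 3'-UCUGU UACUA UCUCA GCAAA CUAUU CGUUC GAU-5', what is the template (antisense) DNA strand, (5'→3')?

5'-AGACAATGATAGAGTCGTTTGATAAGCAAGCTA-3'

Written 5'→3' the mRNA is UAGCUUGCUUAUCAAACGACUCUAUCAUUGUCU, so the coding DNA strand is TAGCTTGCTTATCAAACGACTCTATCATTGTCT. The template is its reverse complement.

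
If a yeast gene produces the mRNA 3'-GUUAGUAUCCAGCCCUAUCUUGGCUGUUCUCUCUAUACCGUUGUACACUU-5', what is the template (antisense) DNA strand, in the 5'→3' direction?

Written 5'→3' the mRNA is UUCACAUGUUGCCAUAUCUCUCUUGUCGGUUCUAUCCCGACCUAUGAUUG, so the coding DNA strand is TTCACATGTTGCCATATCTCTCTTGTCGGTTCTATCCCGACCTATGATTG. The template is its reverse complement.

5′-CAATCATAGGTCGGGATAGAACCGACAAGAGAGATATGGCAACATGTGAA-3′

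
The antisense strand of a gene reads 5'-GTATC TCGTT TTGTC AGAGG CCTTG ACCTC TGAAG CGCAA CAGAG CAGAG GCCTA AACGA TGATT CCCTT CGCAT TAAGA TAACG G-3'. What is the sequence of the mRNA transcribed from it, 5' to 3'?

The mRNA has the sequence of the coding strand (reverse complement of the template) with T→U. Reverse complement of GTATCTCGTTTTGTCAGAGGCCTTGACCTCTGAAGCGCAACAGAGCAGAGGCCTAAACGATGATTCCCTTCGCATTAAGATAACGG is CCGTTATCTTAATGCGAAGGGAATCATCGTTTAGGCCTCTGCTCTGTTGCGCTTCAGAGGTCAAGGCCTCTGACAAAACGAGATAC; then T→U.

5′-CCGUUAUCUUAAUGCGAAGGGAAUCAUCGUUUAGGCCUCUGCUCUGUUGCGCUUCAGAGGUCAAGGCCUCUGACAAAACGAGAUAC-3′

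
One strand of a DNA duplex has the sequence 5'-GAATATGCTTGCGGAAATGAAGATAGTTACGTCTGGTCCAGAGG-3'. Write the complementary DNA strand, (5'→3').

5'-CCTCTGGACCAGACGTAACTATCTTCATTTCCGCAAGCATATTC-3'

Pairing A↔T and G↔C gives CTTATACGAACGCCTTTACTTCTATCAATGCAGACCAGGTCTCC, running 3'→5'. Reverse for the 5'→3' convention.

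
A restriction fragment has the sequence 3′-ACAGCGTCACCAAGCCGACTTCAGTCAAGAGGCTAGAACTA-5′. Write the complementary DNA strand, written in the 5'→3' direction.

5'-TGTCGCAGTGGTTCGGCTGAAGTCAGTTCTCCGATCTTGAT-3'

The strand is given 3'→5', so its complement runs 5'→3' in the same left-to-right order: pair each base A↔T, G↔C.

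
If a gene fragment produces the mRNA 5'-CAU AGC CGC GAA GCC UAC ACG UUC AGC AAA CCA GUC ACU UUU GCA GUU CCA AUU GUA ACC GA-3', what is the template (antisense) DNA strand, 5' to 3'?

5'-TCGGTTACAATTGGAACTGCAAAAGTGACTGGTTTGCTGAACGTGTAGGCTTCGCGGCTATG-3'

Replace U with T to get the coding DNA strand: CATAGCCGCGAAGCCTACACGTTCAGCAAACCAGTCACTTTTGCAGTTCCAATTGTAACCGA. The template strand is its reverse complement (complement GTATCGGCGCTTCGGATGTGCAAGTCGTTTGGTCAGTGAAAACGTCAAGGTTAACATTGGCT, then reverse).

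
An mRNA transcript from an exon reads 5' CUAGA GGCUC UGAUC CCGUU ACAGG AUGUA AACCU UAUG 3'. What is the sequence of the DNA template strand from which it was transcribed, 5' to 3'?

5'-CATAAGGTTTACATCCTGTAACGGGATCAGAGCCTCTAG-3'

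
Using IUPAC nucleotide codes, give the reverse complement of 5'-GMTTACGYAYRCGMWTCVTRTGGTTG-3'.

Standard pairs A↔T, G↔C; ambiguity codes pair R↔Y, M↔K, W↔W, V↔B. Complement (CKAATGCRTRYGCKWAGBAYACCAAC), then reverse for 5'→3'.

5'-CAACCAYABGAWKCGYRTRCGTAAKC-3'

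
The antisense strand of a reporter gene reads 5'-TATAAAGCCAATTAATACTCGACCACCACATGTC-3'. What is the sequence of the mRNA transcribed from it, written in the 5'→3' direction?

The mRNA has the sequence of the coding strand (reverse complement of the template) with T→U. Reverse complement of TATAAAGCCAATTAATACTCGACCACCACATGTC is GACATGTGGTGGTCGAGTATTAATTGGCTTTATA; then T→U.

5'-GACAUGUGGUGGUCGAGUAUUAAUUGGCUUUAUA-3'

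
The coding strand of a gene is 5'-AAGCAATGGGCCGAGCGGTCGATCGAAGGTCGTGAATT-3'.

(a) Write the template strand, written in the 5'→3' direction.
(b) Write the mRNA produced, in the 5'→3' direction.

(a) The template strand is the reverse complement of the coding strand: complement TTCGTTACCCGGCTCGCCAGCTAGCTTCCAGCACTTAA, then reverse.
(b) mRNA matches the coding strand with T→U.

(a) 5′-AATTCACGACCTTCGATCGACCGCTCGGCCCATTGCTT-3′
(b) 5'-AAGCAAUGGGCCGAGCGGUCGAUCGAAGGUCGUGAAUU-3'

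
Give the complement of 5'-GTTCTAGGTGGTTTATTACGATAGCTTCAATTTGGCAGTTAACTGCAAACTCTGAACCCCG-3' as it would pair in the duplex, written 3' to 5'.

3'-CAAGATCCACCAAATAATGCTATCGAAGTTAAACCGTCAATTGACGTTTGAGACTTGGGGC-5'

Base-pairing A↔T, G↔C gives the complement. The complementary strand is antiparallel, so paired with a 5'→3' strand it runs 3'→5'.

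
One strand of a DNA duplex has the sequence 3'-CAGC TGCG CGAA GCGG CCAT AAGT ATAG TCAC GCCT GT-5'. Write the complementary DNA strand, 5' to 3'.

The strand is given 3'→5', so its complement runs 5'→3' in the same left-to-right order: pair each base A↔T, G↔C.

5'-GTCGACGCGCTTCGCCGGTATTCATATCAGTGCGGACA-3'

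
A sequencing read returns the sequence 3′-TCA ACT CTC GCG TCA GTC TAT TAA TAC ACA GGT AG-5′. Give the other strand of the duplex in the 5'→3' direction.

5'-AGTTGAGAGCGCAGTCAGATAATTATGTGTCCATC-3'

The strand is given 3'→5', so its complement runs 5'→3' in the same left-to-right order: pair each base A↔T, G↔C.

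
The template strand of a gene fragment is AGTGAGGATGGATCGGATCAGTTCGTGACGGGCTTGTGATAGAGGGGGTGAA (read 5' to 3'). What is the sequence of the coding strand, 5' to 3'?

5'-TTCACCCCCTCTATCACAAGCCCGTCACGAACTGATCCGATCCATCCTCACT-3'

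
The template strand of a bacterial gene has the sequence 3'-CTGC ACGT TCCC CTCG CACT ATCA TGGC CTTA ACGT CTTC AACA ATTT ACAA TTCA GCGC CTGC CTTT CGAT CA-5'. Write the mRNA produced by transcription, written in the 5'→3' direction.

Reading the template 3'→5' as shown, RNA polymerase pairs each base (A→U, T→A, G↔C) to build mRNA 5'→3' directly.

5'-GACGUGCAAGGGGAGCGUGAUAGUACCGGAAUUGCAGAAGUUGUUAAAUGUUAAGUCGCGGACGGAAAGCUAGU-3'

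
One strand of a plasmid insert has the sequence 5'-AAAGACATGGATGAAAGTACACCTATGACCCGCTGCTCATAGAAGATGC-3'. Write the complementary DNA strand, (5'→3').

5'-GCATCTTCTATGAGCAGCGGGTCATAGGTGTACTTTCATCCATGTCTTT-3'

Pairing A↔T and G↔C gives TTTCTGTACCTACTTTCATGTGGATACTGGGCGACGAGTATCTTCTACG, running 3'→5'. Reverse for the 5'→3' convention.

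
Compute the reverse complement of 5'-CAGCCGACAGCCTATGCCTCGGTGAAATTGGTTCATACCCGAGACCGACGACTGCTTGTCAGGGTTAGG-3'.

5'-CCTAACCCTGACAAGCAGTCGTCGGTCTCGGGTATGAACCAATTTCACCGAGGCATAGGCTGTCGGCTG-3'

Reading the sequence 3'→5' and pairing each base (A↔T, G↔C) gives the reverse complement directly.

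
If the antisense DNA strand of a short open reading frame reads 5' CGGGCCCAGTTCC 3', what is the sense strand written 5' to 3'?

5'-GGAACTGGGCCCG-3'

The coding strand is complementary and antiparallel to the template: take the complement (A↔T, G↔C) and reverse.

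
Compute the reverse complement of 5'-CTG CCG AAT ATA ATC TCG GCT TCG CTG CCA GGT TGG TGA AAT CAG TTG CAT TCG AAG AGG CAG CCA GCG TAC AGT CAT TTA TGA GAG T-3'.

5'-ACTCTCATAAATGACTGTACGCTGGCTGCCTCTTCGAATGCAACTGATTTCACCAACCTGGCAGCGAAGCCGAGATTATATTCGGCAG-3'

Reading the sequence 3'→5' and pairing each base (A↔T, G↔C) gives the reverse complement directly.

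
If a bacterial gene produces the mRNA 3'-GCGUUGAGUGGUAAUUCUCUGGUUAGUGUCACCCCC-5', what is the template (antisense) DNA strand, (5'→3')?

5'-CGCAACTCACCATTAAGAGACCAATCACAGTGGGGG-3'

Written 5'→3' the mRNA is CCCCCACUGUGAUUGGUCUCUUAAUGGUGAGUUGCG, so the coding DNA strand is CCCCCACTGTGATTGGTCTCTTAATGGTGAGTTGCG. The template is its reverse complement.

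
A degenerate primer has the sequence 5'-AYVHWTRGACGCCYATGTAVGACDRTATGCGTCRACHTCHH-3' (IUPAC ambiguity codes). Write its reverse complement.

5'-DDGADGTYGACGCATAYHGTCBTACATRGGCGTCYAWDBRT-3'

Standard pairs A↔T, G↔C; ambiguity codes pair R↔Y, W↔W, D↔H, V↔B. Complement (TRBDWAYCTGCGGRTACATBCTGHYATACGCAGYTGDAGDD), then reverse for 5'→3'.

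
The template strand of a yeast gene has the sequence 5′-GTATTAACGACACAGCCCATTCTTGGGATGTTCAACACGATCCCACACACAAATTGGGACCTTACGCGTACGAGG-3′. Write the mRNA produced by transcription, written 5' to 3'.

5′-CCUCGUACGCGUAAGGUCCCAAUUUGUGUGUGGGAUCGUGUUGAACAUCCCAAGAAUGGGCUGUGUCGUUAAUAC-3′

The mRNA has the sequence of the coding strand (reverse complement of the template) with T→U. Reverse complement of GTATTAACGACACAGCCCATTCTTGGGATGTTCAACACGATCCCACACACAAATTGGGACCTTACGCGTACGAGG is CCTCGTACGCGTAAGGTCCCAATTTGTGTGTGGGATCGTGTTGAACATCCCAAGAATGGGCTGTGTCGTTAATAC; then T→U.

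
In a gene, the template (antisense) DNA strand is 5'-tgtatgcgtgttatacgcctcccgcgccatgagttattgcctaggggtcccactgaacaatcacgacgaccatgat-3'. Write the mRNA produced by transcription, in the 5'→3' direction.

5′-AUCAUGGUCGUCGUGAUUGUUCAGUGGGACCCCUAGGCAAUAACUCAUGGCGCGGGAGGCGUAUAACACGCAUACA-3′

RNA polymerase reads the template 3'→5' and synthesizes mRNA 5'→3' by base-pairing (A→U, T→A, G↔C). The complement of the template is ACATACGCACAATATGCGGAGGGCGCGGTACTCAATAACGGATCCCCAGGGTGACTTGTTAGTGCTGCTGGTACTA; antiparallel, so 5'→3' the coding strand is ATCATGGTCGTCGTGATTGTTCAGTGGGACCCCTAGGCAATAACTCATGGCGCGGGAGGCGTATAACACGCATACA. Replace T with U for the mRNA.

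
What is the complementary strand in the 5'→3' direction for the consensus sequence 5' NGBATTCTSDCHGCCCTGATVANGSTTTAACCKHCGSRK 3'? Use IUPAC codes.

Standard pairs A↔T, G↔C; ambiguity codes pair R↔Y, K↔M, S↔S, B↔V, D↔H, N↔N. Complement (NCVTAAGASHGDCGGGACTABTNCSAAATTGGMDGCSYM), then reverse for 5'→3'.

5'-MYSCGDMGGTTAAASCNTBATCAGGGCDGHSAGAATVCN-3'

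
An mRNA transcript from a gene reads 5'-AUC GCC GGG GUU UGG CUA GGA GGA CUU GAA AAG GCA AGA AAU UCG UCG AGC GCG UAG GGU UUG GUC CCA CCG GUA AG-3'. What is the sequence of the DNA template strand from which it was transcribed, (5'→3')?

5'-CTTACCGGTGGGACCAAACCCTACGCGCTCGACGAATTTCTTGCCTTTTCAAGTCCTCCTAGCCAAACCCCGGCGAT-3'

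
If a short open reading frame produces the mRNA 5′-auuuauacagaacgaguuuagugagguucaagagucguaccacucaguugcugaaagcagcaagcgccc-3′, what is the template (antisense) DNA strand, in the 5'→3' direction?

5'-GGGCGCTTGCTGCTTTCAGCAACTGAGTGGTACGACTCTTGAACCTCACTAAACTCGTTCTGTATAAAT-3'

Replace U with T to get the coding DNA strand: ATTTATACAGAACGAGTTTAGTGAGGTTCAAGAGTCGTACCACTCAGTTGCTGAAAGCAGCAAGCGCCC. The template strand is its reverse complement (complement TAAATATGTCTTGCTCAAATCACTCCAAGTTCTCAGCATGGTGAGTCAACGACTTTCGTCGTTCGCGGG, then reverse).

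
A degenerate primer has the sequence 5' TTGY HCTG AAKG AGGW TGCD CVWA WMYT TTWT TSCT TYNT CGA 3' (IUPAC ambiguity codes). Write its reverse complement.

5'-TCGANRAAGSAAWAAARKWTWBGHGCAWCCTCMTTCAGDRCAA-3'

Standard pairs A↔T, G↔C; ambiguity codes pair Y↔R, M↔K, W↔W, S↔S, D↔H, V↔B, N↔N. Complement (AACRDGACTTMCTCCWACGHGBWTWKRAAAWAASGAARNAGCT), then reverse for 5'→3'.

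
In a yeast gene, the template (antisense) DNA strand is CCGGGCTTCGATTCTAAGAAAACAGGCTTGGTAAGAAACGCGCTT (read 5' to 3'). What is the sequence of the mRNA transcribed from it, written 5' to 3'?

RNA polymerase reads the template 3'→5' and synthesizes mRNA 5'→3' by base-pairing (A→U, T→A, G↔C). The complement of the template is GGCCCGAAGCTAAGATTCTTTTGTCCGAACCATTCTTTGCGCGAA; antiparallel, so 5'→3' the coding strand is AAGCGCGTTTCTTACCAAGCCTGTTTTCTTAGAATCGAAGCCCGG. Replace T with U for the mRNA.

5′-AAGCGCGUUUCUUACCAAGCCUGUUUUCUUAGAAUCGAAGCCCGG-3′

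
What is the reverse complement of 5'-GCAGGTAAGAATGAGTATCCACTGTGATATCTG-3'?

Reading the sequence 3'→5' and pairing each base (A↔T, G↔C) gives the reverse complement directly.

5'-CAGATATCACAGTGGATACTCATTCTTACCTGC-3'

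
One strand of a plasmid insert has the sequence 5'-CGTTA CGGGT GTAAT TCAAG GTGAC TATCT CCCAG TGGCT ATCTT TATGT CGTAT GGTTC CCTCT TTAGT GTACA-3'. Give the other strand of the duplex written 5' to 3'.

The complement of CGTTACGGGTGTAATTCAAGGTGACTATCTCCCAGTGGCTATCTTTATGTCGTATGGTTCCCTCTTTAGTGTACA is GCAATGCCCACATTAAGTTCCACTGATAGAGGGTCACCGATAGAAATACAGCATACCAAGGGAGAAATCACATGT (A↔T, G↔C). DNA strands are antiparallel, so the complementary strand runs 3'→5'; reversing gives the 5'→3' form.

5'-TGTACACTAAAGAGGGAACCATACGACATAAAGATAGCCACTGGGAGATAGTCACCTTGAATTACACCCGTAACG-3'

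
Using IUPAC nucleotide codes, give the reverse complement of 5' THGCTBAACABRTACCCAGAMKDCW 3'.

Standard pairs A↔T, G↔C; ambiguity codes pair R↔Y, M↔K, W↔W, B↔V, D↔H. Complement (ADCGAVTTGTVYATGGGTCTKMHGW), then reverse for 5'→3'.

5'-WGHMKTCTGGGTAYVTGTTVAGCDA-3'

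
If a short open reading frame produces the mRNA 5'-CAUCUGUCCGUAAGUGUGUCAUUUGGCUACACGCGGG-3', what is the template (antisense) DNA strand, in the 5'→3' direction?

5'-CCCGCGTGTAGCCAAATGACACACTTACGGACAGATG-3'

Replace U with T to get the coding DNA strand: CATCTGTCCGTAAGTGTGTCATTTGGCTACACGCGGG. The template strand is its reverse complement (complement GTAGACAGGCATTCACACAGTAAACCGATGTGCGCCC, then reverse).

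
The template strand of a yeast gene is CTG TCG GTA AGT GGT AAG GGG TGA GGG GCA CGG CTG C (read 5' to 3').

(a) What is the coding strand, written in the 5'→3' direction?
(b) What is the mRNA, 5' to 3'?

(a) The coding strand is the reverse complement of the template: complement GACAGCCATTCACCATTCCCCACTCCCCGTGCCGACG, then reverse.
(b) mRNA has the coding-strand sequence with T→U.

(a) 5'-GCAGCCGTGCCCCTCACCCCTTACCACTTACCGACAG-3'
(b) 5'-GCAGCCGUGCCCCUCACCCCUUACCACUUACCGACAG-3'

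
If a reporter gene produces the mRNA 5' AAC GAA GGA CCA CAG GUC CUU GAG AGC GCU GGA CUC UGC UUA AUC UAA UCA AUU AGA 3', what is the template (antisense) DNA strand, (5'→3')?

Replace U with T to get the coding DNA strand: AACGAAGGACCACAGGTCCTTGAGAGCGCTGGACTCTGCTTAATCTAATCAATTAGA. The template strand is its reverse complement (complement TTGCTTCCTGGTGTCCAGGAACTCTCGCGACCTGAGACGAATTAGATTAGTTAATCT, then reverse).

5′-TCTAATTGATTAGATTAAGCAGAGTCCAGCGCTCTCAAGGACCTGTGGTCCTTCGTT-3′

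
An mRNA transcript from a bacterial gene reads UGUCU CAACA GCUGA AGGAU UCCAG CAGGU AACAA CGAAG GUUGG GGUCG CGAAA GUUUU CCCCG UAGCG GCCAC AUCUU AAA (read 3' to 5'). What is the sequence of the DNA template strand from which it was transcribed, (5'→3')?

Written 5'→3' the mRNA is AAAUUCUACACCGGCGAUGCCCCUUUUGAAAGCGCUGGGGUUGGAAGCAACAAUGGACGACCUUAGGAAGUCGACAACUCUGU, so the coding DNA strand is AAATTCTACACCGGCGATGCCCCTTTTGAAAGCGCTGGGGTTGGAAGCAACAATGGACGACCTTAGGAAGTCGACAACTCTGT. The template is its reverse complement.

5'-ACAGAGTTGTCGACTTCCTAAGGTCGTCCATTGTTGCTTCCAACCCCAGCGCTTTCAAAAGGGGCATCGCCGGTGTAGAATTT-3'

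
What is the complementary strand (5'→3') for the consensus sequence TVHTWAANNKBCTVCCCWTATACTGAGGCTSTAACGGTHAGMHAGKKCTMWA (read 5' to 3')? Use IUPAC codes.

5'-TWKAGMMCTDKCTDACCGTTASAGCCTCAGTATAWGGGBAGVMNNTTWADBA-3'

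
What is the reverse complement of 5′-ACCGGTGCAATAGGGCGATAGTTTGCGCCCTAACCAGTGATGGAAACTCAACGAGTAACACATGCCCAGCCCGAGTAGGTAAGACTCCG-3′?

5'-CGGAGTCTTACCTACTCGGGCTGGGCATGTGTTACTCGTTGAGTTTCCATCACTGGTTAGGGCGCAAACTATCGCCCTATTGCACCGGT-3'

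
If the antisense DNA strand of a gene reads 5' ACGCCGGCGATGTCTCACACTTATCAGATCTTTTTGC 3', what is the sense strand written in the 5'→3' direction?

5'-GCAAAAAGATCTGATAAGTGTGAGACATCGCCGGCGT-3'

The coding strand is complementary and antiparallel to the template: take the complement (A↔T, G↔C) and reverse.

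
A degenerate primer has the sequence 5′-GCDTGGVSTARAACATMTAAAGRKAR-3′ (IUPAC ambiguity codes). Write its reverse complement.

Standard pairs A↔T, G↔C; ambiguity codes pair R↔Y, M↔K, S↔S, D↔H, V↔B. Complement (CGHACCBSATYTTGTAKATTTCYMTY), then reverse for 5'→3'.

5′-YTMYCTTTAKATGTTYTASBCCAHGC-3′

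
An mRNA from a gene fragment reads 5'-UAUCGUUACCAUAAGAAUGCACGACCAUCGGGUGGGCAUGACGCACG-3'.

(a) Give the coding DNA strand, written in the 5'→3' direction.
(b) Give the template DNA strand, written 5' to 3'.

(a) 5'-TATCGTTACCATAAGAATGCACGACCATCGGGTGGGCATGACGCACG-3'
(b) 5'-CGTGCGTCATGCCCACCCGATGGTCGTGCATTCTTATGGTAACGATA-3'

(a) The coding strand matches the mRNA with U→T.
(b) The template strand is the reverse complement of the coding strand.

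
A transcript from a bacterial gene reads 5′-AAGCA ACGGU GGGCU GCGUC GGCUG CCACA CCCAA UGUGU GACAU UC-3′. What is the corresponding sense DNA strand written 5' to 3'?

5'-AAGCAACGGTGGGCTGCGTCGGCTGCCACACCCAATGTGTGACATTC-3'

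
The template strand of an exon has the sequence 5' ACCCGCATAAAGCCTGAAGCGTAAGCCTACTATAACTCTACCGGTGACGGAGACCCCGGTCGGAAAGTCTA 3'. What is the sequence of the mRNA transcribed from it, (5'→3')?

RNA polymerase reads the template 3'→5' and synthesizes mRNA 5'→3' by base-pairing (A→U, T→A, G↔C). The complement of the template is TGGGCGTATTTCGGACTTCGCATTCGGATGATATTGAGATGGCCACTGCCTCTGGGGCCAGCCTTTCAGAT; antiparallel, so 5'→3' the coding strand is TAGACTTTCCGACCGGGGTCTCCGTCACCGGTAGAGTTATAGTAGGCTTACGCTTCAGGCTTTATGCGGGT. Replace T with U for the mRNA.

5'-UAGACUUUCCGACCGGGGUCUCCGUCACCGGUAGAGUUAUAGUAGGCUUACGCUUCAGGCUUUAUGCGGGU-3'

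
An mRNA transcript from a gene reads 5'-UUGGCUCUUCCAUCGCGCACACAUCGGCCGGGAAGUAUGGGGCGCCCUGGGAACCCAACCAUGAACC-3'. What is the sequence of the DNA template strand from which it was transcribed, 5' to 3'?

Replace U with T to get the coding DNA strand: TTGGCTCTTCCATCGCGCACACATCGGCCGGGAAGTATGGGGCGCCCTGGGAACCCAACCATGAACC. The template strand is its reverse complement (complement AACCGAGAAGGTAGCGCGTGTGTAGCCGGCCCTTCATACCCCGCGGGACCCTTGGGTTGGTACTTGG, then reverse).

5'-GGTTCATGGTTGGGTTCCCAGGGCGCCCCATACTTCCCGGCCGATGTGTGCGCGATGGAAGAGCCAA-3'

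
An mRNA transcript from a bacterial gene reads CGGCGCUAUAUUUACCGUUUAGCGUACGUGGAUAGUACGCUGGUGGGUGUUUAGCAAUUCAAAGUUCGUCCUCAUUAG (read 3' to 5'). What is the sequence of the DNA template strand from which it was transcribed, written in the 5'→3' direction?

Written 5'→3' the mRNA is GAUUACUCCUGCUUGAAACUUAACGAUUUGUGGGUGGUCGCAUGAUAGGUGCAUGCGAUUUGCCAUUUAUAUCGCGGC, so the coding DNA strand is GATTACTCCTGCTTGAAACTTAACGATTTGTGGGTGGTCGCATGATAGGTGCATGCGATTTGCCATTTATATCGCGGC. The template is its reverse complement.

5'-GCCGCGATATAAATGGCAAATCGCATGCACCTATCATGCGACCACCCACAAATCGTTAAGTTTCAAGCAGGAGTAATC-3'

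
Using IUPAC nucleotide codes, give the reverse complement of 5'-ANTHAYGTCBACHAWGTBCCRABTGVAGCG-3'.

5'-CGCTBCAVTYGGVACWTDGTVGACRTDANT-3'

Standard pairs A↔T, G↔C; ambiguity codes pair R↔Y, W↔W, B↔V, H↔D, N↔N. Complement (TNADTRCAGVTGDTWCAVGGYTVACBTCGC), then reverse for 5'→3'.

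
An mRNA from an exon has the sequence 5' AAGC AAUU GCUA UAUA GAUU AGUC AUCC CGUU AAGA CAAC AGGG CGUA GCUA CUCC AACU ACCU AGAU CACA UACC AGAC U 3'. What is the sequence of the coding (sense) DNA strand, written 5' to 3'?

5'-AAGCAATTGCTATATAGATTAGTCATCCCGTTAAGACAACAGGGCGTAGCTACTCCAACTACCTAGATCACATACCAGACT-3'

The coding DNA strand has the same 5'→3' sequence as the mRNA with U replaced by T.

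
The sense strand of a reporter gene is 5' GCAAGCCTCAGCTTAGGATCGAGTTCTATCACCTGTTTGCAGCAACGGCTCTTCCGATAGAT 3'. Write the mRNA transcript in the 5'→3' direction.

mRNA has the coding-strand sequence with U in place of T.

5′-GCAAGCCUCAGCUUAGGAUCGAGUUCUAUCACCUGUUUGCAGCAACGGCUCUUCCGAUAGAU-3′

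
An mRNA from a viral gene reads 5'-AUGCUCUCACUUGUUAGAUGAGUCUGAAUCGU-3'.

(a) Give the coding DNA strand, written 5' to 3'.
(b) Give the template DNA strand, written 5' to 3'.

(a) 5'-ATGCTCTCACTTGTTAGATGAGTCTGAATCGT-3'
(b) 5'-ACGATTCAGACTCATCTAACAAGTGAGAGCAT-3'

(a) The coding strand matches the mRNA with U→T.
(b) The template strand is the reverse complement of the coding strand.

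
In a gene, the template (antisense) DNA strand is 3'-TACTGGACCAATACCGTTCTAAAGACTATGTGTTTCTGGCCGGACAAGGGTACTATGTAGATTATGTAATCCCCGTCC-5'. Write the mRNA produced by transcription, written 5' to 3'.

Reading the template 3'→5' as shown, RNA polymerase pairs each base (A→U, T→A, G↔C) to build mRNA 5'→3' directly.

5'-AUGACCUGGUUAUGGCAAGAUUUCUGAUACACAAAGACCGGCCUGUUCCCAUGAUACAUCUAAUACAUUAGGGGCAGG-3'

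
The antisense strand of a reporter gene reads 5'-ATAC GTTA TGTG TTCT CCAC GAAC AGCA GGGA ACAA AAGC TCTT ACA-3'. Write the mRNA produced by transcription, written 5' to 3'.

RNA polymerase reads the template 3'→5' and synthesizes mRNA 5'→3' by base-pairing (A→U, T→A, G↔C). The complement of the template is TATGCAATACACAAGAGGTGCTTGTCGTCCCTTGTTTTCGAGAATGT; antiparallel, so 5'→3' the coding strand is TGTAAGAGCTTTTGTTCCCTGCTGTTCGTGGAGAACACATAACGTAT. Replace T with U for the mRNA.

5'-UGUAAGAGCUUUUGUUCCCUGCUGUUCGUGGAGAACACAUAACGUAU-3'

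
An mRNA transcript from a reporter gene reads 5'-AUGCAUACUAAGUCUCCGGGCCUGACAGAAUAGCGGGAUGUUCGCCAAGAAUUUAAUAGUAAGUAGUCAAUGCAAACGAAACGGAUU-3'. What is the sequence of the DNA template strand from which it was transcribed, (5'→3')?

5'-AATCCGTTTCGTTTGCATTGACTACTTACTATTAAATTCTTGGCGAACATCCCGCTATTCTGTCAGGCCCGGAGACTTAGTATGCAT-3'

Replace U with T to get the coding DNA strand: ATGCATACTAAGTCTCCGGGCCTGACAGAATAGCGGGATGTTCGCCAAGAATTTAATAGTAAGTAGTCAATGCAAACGAAACGGATT. The template strand is its reverse complement (complement TACGTATGATTCAGAGGCCCGGACTGTCTTATCGCCCTACAAGCGGTTCTTAAATTATCATTCATCAGTTACGTTTGCTTTGCCTAA, then reverse).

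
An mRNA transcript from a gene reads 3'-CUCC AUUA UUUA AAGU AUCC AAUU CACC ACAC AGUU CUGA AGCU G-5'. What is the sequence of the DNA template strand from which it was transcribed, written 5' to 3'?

5'-GAGGTAATAAATTTCATAGGTTAAGTGGTGTGTCAAGACTTCGAC-3'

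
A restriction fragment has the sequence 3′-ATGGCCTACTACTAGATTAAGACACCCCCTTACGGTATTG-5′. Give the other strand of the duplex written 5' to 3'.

5'-TACCGGATGATGATCTAATTCTGTGGGGGAATGCCATAAC-3'

The strand is given 3'→5', so its complement runs 5'→3' in the same left-to-right order: pair each base A↔T, G↔C.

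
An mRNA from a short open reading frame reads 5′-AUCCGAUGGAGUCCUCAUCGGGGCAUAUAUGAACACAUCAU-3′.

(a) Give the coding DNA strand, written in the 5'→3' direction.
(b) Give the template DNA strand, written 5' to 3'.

(a) The coding strand matches the mRNA with U→T.
(b) The template strand is the reverse complement of the coding strand.

(a) 5'-ATCCGATGGAGTCCTCATCGGGGCATATATGAACACATCAT-3'
(b) 5'-ATGATGTGTTCATATATGCCCCGATGAGGACTCCATCGGAT-3'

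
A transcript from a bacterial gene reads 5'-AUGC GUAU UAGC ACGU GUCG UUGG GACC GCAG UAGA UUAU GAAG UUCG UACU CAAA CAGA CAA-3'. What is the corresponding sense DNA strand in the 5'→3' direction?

The coding DNA strand has the same 5'→3' sequence as the mRNA with U replaced by T.

5′-ATGCGTATTAGCACGTGTCGTTGGGACCGCAGTAGATTATGAAGTTCGTACTCAAACAGACAA-3′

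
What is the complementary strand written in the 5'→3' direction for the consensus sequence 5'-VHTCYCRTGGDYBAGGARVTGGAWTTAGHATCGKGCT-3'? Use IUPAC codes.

Standard pairs A↔T, G↔C; ambiguity codes pair R↔Y, K↔M, W↔W, B↔V, D↔H. Complement (BDAGRGYACCHRVTCCTYBACCTWAATCDTAGCMCGA), then reverse for 5'→3'.

5'-AGCMCGATDCTAAWTCCABYTCCTVRHCCAYGRGADB-3'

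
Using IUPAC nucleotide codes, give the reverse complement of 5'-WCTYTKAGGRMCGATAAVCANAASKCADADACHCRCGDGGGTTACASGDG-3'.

Standard pairs A↔T, G↔C; ambiguity codes pair R↔Y, M↔K, W↔W, S↔S, D↔H, V↔B, N↔N. Complement (WGARAMTCCYKGCTATTBGTNTTSMGTHTHTGDGYGCHCCCAATGTSCHC), then reverse for 5'→3'.

5'-CHCSTGTAACCCHCGYGDGTHTHTGMSTTNTGBTTATCGKYCCTMARAGW-3'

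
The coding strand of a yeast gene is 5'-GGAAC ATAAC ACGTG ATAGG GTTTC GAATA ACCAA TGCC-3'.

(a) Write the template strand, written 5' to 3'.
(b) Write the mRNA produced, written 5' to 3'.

(a) The template strand is the reverse complement of the coding strand: complement CCTTGTATTGTGCACTATCCCAAAGCTTATTGGTTACGG, then reverse.
(b) mRNA matches the coding strand with T→U.

(a) 5'-GGCATTGGTTATTCGAAACCCTATCACGTGTTATGTTCC-3'
(b) 5'-GGAACAUAACACGUGAUAGGGUUUCGAAUAACCAAUGCC-3'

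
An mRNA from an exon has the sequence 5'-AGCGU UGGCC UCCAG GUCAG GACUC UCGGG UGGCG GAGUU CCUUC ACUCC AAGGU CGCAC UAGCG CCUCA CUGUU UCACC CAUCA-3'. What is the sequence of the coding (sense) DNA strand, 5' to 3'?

The coding DNA strand has the same 5'→3' sequence as the mRNA with U replaced by T.

5'-AGCGTTGGCCTCCAGGTCAGGACTCTCGGGTGGCGGAGTTCCTTCACTCCAAGGTCGCACTAGCGCCTCACTGTTTCACCCATCA-3'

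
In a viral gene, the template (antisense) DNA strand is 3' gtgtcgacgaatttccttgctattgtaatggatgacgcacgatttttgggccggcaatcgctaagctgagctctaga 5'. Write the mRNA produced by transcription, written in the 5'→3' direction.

Reading the template 3'→5' as shown, RNA polymerase pairs each base (A→U, T→A, G↔C) to build mRNA 5'→3' directly.

5'-CACAGCUGCUUAAAGGAACGAUAACAUUACCUACUGCGUGCUAAAAACCCGGCCGUUAGCGAUUCGACUCGAGAUCU-3'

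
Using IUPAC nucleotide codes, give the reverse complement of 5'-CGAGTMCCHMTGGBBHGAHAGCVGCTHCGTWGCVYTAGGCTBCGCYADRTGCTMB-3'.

Standard pairs A↔T, G↔C; ambiguity codes pair R↔Y, M↔K, W↔W, B↔V, D↔H. Complement (GCTCAKGGDKACCVVDCTDTCGBCGADGCAWCGBRATCCGAVGCGRTHYACGAKV), then reverse for 5'→3'.

5'-VKAGCAYHTRGCGVAGCCTARBGCWACGDAGCBGCTDTCDVVCCAKDGGKACTCG-3'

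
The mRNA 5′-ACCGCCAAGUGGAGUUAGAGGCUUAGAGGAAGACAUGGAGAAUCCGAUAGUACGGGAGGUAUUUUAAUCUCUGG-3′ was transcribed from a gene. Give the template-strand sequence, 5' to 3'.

5'-CCAGAGATTAAAATACCTCCCGTACTATCGGATTCTCCATGTCTTCCTCTAAGCCTCTAACTCCACTTGGCGGT-3'

Replace U with T to get the coding DNA strand: ACCGCCAAGTGGAGTTAGAGGCTTAGAGGAAGACATGGAGAATCCGATAGTACGGGAGGTATTTTAATCTCTGG. The template strand is its reverse complement (complement TGGCGGTTCACCTCAATCTCCGAATCTCCTTCTGTACCTCTTAGGCTATCATGCCCTCCATAAAATTAGAGACC, then reverse).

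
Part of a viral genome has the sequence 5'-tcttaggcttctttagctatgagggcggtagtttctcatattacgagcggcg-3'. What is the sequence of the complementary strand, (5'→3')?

5'-CGCCGCTCGTAATATGAGAAACTACCGCCCTCATAGCTAAAGAAGCCTAAGA-3'

Pairing A↔T and G↔C gives AGAATCCGAAGAAATCGATACTCCCGCCATCAAAGAGTATAATGCTCGCCGC, running 3'→5'. Reverse for the 5'→3' convention.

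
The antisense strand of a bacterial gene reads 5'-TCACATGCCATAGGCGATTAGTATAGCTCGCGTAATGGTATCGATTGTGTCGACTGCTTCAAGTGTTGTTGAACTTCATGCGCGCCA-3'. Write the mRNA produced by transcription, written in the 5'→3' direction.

5'-UGGCGCGCAUGAAGUUCAACAACACUUGAAGCAGUCGACACAAUCGAUACCAUUACGCGAGCUAUACUAAUCGCCUAUGGCAUGUGA-3'

RNA polymerase reads the template 3'→5' and synthesizes mRNA 5'→3' by base-pairing (A→U, T→A, G↔C). The complement of the template is AGTGTACGGTATCCGCTAATCATATCGAGCGCATTACCATAGCTAACACAGCTGACGAAGTTCACAACAACTTGAAGTACGCGCGGT; antiparallel, so 5'→3' the coding strand is TGGCGCGCATGAAGTTCAACAACACTTGAAGCAGTCGACACAATCGATACCATTACGCGAGCTATACTAATCGCCTATGGCATGTGA. Replace T with U for the mRNA.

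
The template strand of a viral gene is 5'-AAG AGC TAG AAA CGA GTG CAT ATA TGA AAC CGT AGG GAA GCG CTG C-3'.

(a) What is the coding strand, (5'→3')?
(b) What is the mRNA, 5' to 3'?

(a) The coding strand is the reverse complement of the template: complement TTCTCGATCTTTGCTCACGTATATACTTTGGCATCCCTTCGCGACG, then reverse.
(b) mRNA has the coding-strand sequence with T→U.

(a) 5′-GCAGCGCTTCCCTACGGTTTCATATATGCACTCGTTTCTAGCTCTT-3′
(b) 5'-GCAGCGCUUCCCUACGGUUUCAUAUAUGCACUCGUUUCUAGCUCUU-3'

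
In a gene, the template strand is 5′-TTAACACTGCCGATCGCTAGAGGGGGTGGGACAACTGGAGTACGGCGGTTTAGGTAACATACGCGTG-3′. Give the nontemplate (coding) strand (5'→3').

The coding strand is complementary and antiparallel to the template: take the complement (A↔T, G↔C) and reverse.

5'-CACGCGTATGTTACCTAAACCGCCGTACTCCAGTTGTCCCACCCCCTCTAGCGATCGGCAGTGTTAA-3'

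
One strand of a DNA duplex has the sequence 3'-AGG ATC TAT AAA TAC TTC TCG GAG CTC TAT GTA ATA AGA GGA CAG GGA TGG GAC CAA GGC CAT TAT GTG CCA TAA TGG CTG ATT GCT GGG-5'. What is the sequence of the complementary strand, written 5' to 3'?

5'-TCCTAGATATTTATGAAGAGCCTCGAGATACATTATTCTCCTGTCCCTACCCTGGTTCCGGTAATACACGGTATTACCGACTAACGACCC-3'

The strand is given 3'→5', so its complement runs 5'→3' in the same left-to-right order: pair each base A↔T, G↔C.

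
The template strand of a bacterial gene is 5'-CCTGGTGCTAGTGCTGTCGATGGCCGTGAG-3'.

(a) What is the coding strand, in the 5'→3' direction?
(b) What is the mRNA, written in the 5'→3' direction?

(a) 5′-CTCACGGCCATCGACAGCACTAGCACCAGG-3′
(b) 5'-CUCACGGCCAUCGACAGCACUAGCACCAGG-3'

(a) The coding strand is the reverse complement of the template: complement GGACCACGATCACGACAGCTACCGGCACTC, then reverse.
(b) mRNA has the coding-strand sequence with T→U.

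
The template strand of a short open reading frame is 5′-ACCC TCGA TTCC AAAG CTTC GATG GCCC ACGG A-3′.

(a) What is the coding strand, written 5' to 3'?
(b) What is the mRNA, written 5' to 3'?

(a) 5'-TCCGTGGGCCATCGAAGCTTTGGAATCGAGGGT-3'
(b) 5'-UCCGUGGGCCAUCGAAGCUUUGGAAUCGAGGGU-3'

(a) The coding strand is the reverse complement of the template: complement TGGGAGCTAAGGTTTCGAAGCTACCGGGTGCCT, then reverse.
(b) mRNA has the coding-strand sequence with T→U.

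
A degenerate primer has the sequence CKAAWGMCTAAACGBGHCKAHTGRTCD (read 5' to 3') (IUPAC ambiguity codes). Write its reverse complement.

5'-HGAYCADTMGDCVCGTTTAGKCWTTMG-3'

Standard pairs A↔T, G↔C; ambiguity codes pair R↔Y, M↔K, W↔W, B↔V, D↔H. Complement (GMTTWCKGATTTGCVCDGMTDACYAGH), then reverse for 5'→3'.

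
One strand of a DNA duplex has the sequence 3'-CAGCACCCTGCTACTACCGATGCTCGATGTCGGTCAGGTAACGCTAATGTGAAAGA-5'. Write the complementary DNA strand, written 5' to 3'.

5'-GTCGTGGGACGATGATGGCTACGAGCTACAGCCAGTCCATTGCGATTACACTTTCT-3'

The strand is given 3'→5', so its complement runs 5'→3' in the same left-to-right order: pair each base A↔T, G↔C.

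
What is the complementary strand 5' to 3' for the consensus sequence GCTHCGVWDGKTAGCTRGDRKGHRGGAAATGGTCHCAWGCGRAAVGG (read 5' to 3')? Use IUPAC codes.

5'-CCBTTYCGCWTGDGACCATTTCCYDCMYHCYAGCTAMCHWBCGDAGC-3'

Standard pairs A↔T, G↔C; ambiguity codes pair R↔Y, K↔M, W↔W, D↔H, V↔B. Complement (CGADGCBWHCMATCGAYCHYMCDYCCTTTACCAGDGTWCGCYTTBCC), then reverse for 5'→3'.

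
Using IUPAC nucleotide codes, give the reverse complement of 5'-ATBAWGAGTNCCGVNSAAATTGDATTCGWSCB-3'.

5'-VGSWCGAATHCAATTTSNBCGGNACTCWTVAT-3'

Standard pairs A↔T, G↔C; ambiguity codes pair W↔W, S↔S, B↔V, D↔H, N↔N. Complement (TAVTWCTCANGGCBNSTTTAACHTAAGCWSGV), then reverse for 5'→3'.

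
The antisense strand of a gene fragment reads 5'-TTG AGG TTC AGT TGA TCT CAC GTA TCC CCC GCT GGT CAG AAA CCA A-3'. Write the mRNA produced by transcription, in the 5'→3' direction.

The mRNA has the sequence of the coding strand (reverse complement of the template) with T→U. Reverse complement of TTGAGGTTCAGTTGATCTCACGTATCCCCCGCTGGTCAGAAACCAA is TTGGTTTCTGACCAGCGGGGGATACGTGAGATCAACTGAACCTCAA; then T→U.

5'-UUGGUUUCUGACCAGCGGGGGAUACGUGAGAUCAACUGAACCUCAA-3'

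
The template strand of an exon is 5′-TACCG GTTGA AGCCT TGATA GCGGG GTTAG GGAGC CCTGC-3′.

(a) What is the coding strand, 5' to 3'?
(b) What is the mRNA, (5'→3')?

(a) 5'-GCAGGGCTCCCTAACCCCGCTATCAAGGCTTCAACCGGTA-3'
(b) 5'-GCAGGGCUCCCUAACCCCGCUAUCAAGGCUUCAACCGGUA-3'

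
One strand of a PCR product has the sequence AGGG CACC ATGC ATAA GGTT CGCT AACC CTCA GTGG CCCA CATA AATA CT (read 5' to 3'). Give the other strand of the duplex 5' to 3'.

Pairing A↔T and G↔C gives TCCCGTGGTACGTATTCCAAGCGATTGGGAGTCACCGGGTGTATTTATGA, running 3'→5'. Reverse for the 5'→3' convention.

5'-AGTATTTATGTGGGCCACTGAGGGTTAGCGAACCTTATGCATGGTGCCCT-3'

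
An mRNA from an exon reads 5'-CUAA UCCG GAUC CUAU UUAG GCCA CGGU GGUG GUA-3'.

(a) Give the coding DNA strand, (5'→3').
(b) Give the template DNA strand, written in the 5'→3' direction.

(a) 5'-CTAATCCGGATCCTATTTAGGCCACGGTGGTGGTA-3'
(b) 5'-TACCACCACCGTGGCCTAAATAGGATCCGGATTAG-3'

(a) The coding strand matches the mRNA with U→T.
(b) The template strand is the reverse complement of the coding strand.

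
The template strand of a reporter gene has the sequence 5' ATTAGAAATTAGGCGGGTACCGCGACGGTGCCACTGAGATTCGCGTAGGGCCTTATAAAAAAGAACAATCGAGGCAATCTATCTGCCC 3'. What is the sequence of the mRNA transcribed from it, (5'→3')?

5′-GGGCAGAUAGAUUGCCUCGAUUGUUCUUUUUUAUAAGGCCCUACGCGAAUCUCAGUGGCACCGUCGCGGUACCCGCCUAAUUUCUAAU-3′

The mRNA has the sequence of the coding strand (reverse complement of the template) with T→U. Reverse complement of ATTAGAAATTAGGCGGGTACCGCGACGGTGCCACTGAGATTCGCGTAGGGCCTTATAAAAAAGAACAATCGAGGCAATCTATCTGCCC is GGGCAGATAGATTGCCTCGATTGTTCTTTTTTATAAGGCCCTACGCGAATCTCAGTGGCACCGTCGCGGTACCCGCCTAATTTCTAAT; then T→U.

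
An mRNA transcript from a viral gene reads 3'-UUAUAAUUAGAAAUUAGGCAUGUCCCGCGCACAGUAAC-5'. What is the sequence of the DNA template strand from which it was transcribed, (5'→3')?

Written 5'→3' the mRNA is CAAUGACACGCGCCCUGUACGGAUUAAAGAUUAAUAUU, so the coding DNA strand is CAATGACACGCGCCCTGTACGGATTAAAGATTAATATT. The template is its reverse complement.

5′-AATATTAATCTTTAATCCGTACAGGGCGCGTGTCATTG-3′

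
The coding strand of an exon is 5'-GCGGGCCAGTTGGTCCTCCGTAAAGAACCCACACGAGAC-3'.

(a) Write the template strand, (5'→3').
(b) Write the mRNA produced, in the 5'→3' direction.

(a) 5′-GTCTCGTGTGGGTTCTTTACGGAGGACCAACTGGCCCGC-3′
(b) 5'-GCGGGCCAGUUGGUCCUCCGUAAAGAACCCACACGAGAC-3'

(a) The template strand is the reverse complement of the coding strand: complement CGCCCGGTCAACCAGGAGGCATTTCTTGGGTGTGCTCTG, then reverse.
(b) mRNA matches the coding strand with T→U.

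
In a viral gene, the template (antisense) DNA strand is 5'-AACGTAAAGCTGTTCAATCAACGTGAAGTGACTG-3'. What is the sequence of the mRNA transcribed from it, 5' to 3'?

5'-CAGUCACUUCACGUUGAUUGAACAGCUUUACGUU-3'

The mRNA has the sequence of the coding strand (reverse complement of the template) with T→U. Reverse complement of AACGTAAAGCTGTTCAATCAACGTGAAGTGACTG is CAGTCACTTCACGTTGATTGAACAGCTTTACGTT; then T→U.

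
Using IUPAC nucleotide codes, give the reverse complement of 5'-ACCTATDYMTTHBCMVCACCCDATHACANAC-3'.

5'-GTNTGTDATHGGGTGBKGVDAAKRHATAGGT-3'

Standard pairs A↔T, G↔C; ambiguity codes pair Y↔R, M↔K, B↔V, D↔H, N↔N. Complement (TGGATAHRKAADVGKBGTGGGHTADTGTNTG), then reverse for 5'→3'.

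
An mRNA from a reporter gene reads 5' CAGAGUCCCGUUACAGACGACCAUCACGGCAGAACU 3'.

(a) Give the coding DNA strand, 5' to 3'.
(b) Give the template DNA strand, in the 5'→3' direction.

(a) 5'-CAGAGTCCCGTTACAGACGACCATCACGGCAGAACT-3'
(b) 5'-AGTTCTGCCGTGATGGTCGTCTGTAACGGGACTCTG-3'

(a) The coding strand matches the mRNA with U→T.
(b) The template strand is the reverse complement of the coding strand.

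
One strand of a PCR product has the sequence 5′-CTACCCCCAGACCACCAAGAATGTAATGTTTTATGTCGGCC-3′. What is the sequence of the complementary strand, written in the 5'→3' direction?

Pairing A↔T and G↔C gives GATGGGGGTCTGGTGGTTCTTACATTACAAAATACAGCCGG, running 3'→5'. Reverse for the 5'→3' convention.

5'-GGCCGACATAAAACATTACATTCTTGGTGGTCTGGGGGTAG-3'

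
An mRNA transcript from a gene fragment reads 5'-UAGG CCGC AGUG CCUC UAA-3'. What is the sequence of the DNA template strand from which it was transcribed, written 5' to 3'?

Replace U with T to get the coding DNA strand: TAGGCCGCAGTGCCTCTAA. The template strand is its reverse complement (complement ATCCGGCGTCACGGAGATT, then reverse).

5'-TTAGAGGCACTGCGGCCTA-3'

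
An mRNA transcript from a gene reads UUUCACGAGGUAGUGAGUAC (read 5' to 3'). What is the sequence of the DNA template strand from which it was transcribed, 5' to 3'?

5'-GTACTCACTACCTCGTGAAA-3'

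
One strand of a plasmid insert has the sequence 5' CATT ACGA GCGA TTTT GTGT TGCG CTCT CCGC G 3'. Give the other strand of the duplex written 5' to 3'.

5'-CGCGGAGAGCGCAACACAAAATCGCTCGTAATG-3'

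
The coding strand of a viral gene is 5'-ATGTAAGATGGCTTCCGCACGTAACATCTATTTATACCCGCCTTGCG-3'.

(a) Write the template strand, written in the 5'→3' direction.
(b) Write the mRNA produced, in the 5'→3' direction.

(a) The template strand is the reverse complement of the coding strand: complement TACATTCTACCGAAGGCGTGCATTGTAGATAAATATGGGCGGAACGC, then reverse.
(b) mRNA matches the coding strand with T→U.

(a) 5'-CGCAAGGCGGGTATAAATAGATGTTACGTGCGGAAGCCATCTTACAT-3'
(b) 5'-AUGUAAGAUGGCUUCCGCACGUAACAUCUAUUUAUACCCGCCUUGCG-3'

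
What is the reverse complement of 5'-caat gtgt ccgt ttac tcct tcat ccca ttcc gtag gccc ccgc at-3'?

Complement each base (A↔T, G↔C): GTTACACAGGCAAATGAGGAAGTAGGGTAAGGCATCCGGGGGCGTA. Then reverse.

5′-ATGCGGGGGCCTACGGAATGGGATGAAGGAGTAAACGGACACATTG-3′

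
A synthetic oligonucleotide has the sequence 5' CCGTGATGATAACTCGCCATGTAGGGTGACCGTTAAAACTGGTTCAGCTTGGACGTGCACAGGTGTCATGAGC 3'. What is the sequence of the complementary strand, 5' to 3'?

5′-GCTCATGACACCTGTGCACGTCCAAGCTGAACCAGTTTTAACGGTCACCCTACATGGCGAGTTATCATCACGG-3′

The complement of CCGTGATGATAACTCGCCATGTAGGGTGACCGTTAAAACTGGTTCAGCTTGGACGTGCACAGGTGTCATGAGC is GGCACTACTATTGAGCGGTACATCCCACTGGCAATTTTGACCAAGTCGAACCTGCACGTGTCCACAGTACTCG (A↔T, G↔C). DNA strands are antiparallel, so the complementary strand runs 3'→5'; reversing gives the 5'→3' form.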